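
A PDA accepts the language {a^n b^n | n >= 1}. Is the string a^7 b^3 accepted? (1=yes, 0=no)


Language requires equal numbers of a's and b's
PDA pushes for each 'a', pops for each 'b'
Number of a's = 7
Number of b's = 3
7 != 3 -> Reject

0


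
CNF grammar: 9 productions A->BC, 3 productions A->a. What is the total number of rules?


CNF allows two rule forms:
  A -> BC (binary): 9 rules
  A -> a (terminal): 3 rules
Total = 9 + 3 = 12

12


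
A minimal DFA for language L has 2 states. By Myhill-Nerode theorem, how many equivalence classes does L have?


Myhill-Nerode theorem:
Number of equivalence classes = number of states in minimal DFA
Minimal DFA states = 2
Therefore equivalence classes = 2

2


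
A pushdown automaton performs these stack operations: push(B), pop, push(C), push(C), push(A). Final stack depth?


Tracing stack operations:
  push(B) -> stack = [B], depth=1
  pop -> removed B, stack = [], depth=0
  push(C) -> stack = [C], depth=1
  push(C) -> stack = [C,C], depth=2
  push(A) -> stack = [C,C,A], depth=3
Final depth = 3

3


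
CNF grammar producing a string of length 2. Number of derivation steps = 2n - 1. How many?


Chomsky Normal Form derivation:
String length n = 2
Each step either:
  - Splits a nonterminal into two (n-1 such steps)
  - Converts a nonterminal to terminal (n such steps)
Total = (n-1) + n = 2n - 1
= 2(2) - 1
= 4 - 1
= 3

3


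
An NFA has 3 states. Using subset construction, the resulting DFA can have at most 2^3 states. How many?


NFA has 3 states
Subset construction: each DFA state = subset of NFA states
Maximum subsets = 2^3
2^3 = 8

8


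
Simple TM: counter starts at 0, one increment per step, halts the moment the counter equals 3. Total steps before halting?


Counter starts at 0. Counting sequence:
  Step 1: counter = 1
  Step 2: counter = 2
  Step 3: counter = 3
Counter reached 3 -> halt
Total steps = 3

3


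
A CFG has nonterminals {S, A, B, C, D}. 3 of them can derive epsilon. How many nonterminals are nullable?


Nonterminals: {S, A, B, C, D}
A nonterminal is nullable if it can derive epsilon
Counting nullable nonterminals: 3
Total nullable = 3

3


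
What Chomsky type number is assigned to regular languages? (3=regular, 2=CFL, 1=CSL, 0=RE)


Chomsky hierarchy levels:
  Type 3: Regular (DFA/NFA/regex)
  Type 2: Context-free (PDA)
  Type 1: Context-sensitive
  Type 0: Recursively enumerable (TM)
'regular' corresponds to Type 3

3


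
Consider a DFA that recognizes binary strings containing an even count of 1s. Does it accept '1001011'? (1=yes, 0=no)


DFA has 2 states: q_even (start, accept=yes) and q_odd
Processing string '1001011' character by character:
  Position 0: read '1', 1-count=1 -> q_odd
  Position 1: read '0', 1-count=1 -> q_odd (no change)
  Position 2: read '0', 1-count=1 -> q_odd (no change)
  Position 3: read '1', 1-count=2 -> q_even
  Position 4: read '0', 1-count=2 -> q_even (no change)
  Position 5: read '1', 1-count=3 -> q_odd
  Position 6: read '1', 1-count=4 -> q_even
Final state: q_even, total 1s = 4 (even); the DFA requires an even count -> accept

1


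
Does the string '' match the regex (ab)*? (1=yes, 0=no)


Pattern: (ab)*
String: ''
Pattern requires: zero or more repetitions of 'ab'
Pairs: []
All pairs are 'ab'? Yes
Result: 1

1


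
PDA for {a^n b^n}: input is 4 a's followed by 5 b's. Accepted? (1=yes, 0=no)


Language requires equal numbers of a's and b's
PDA pushes for each 'a', pops for each 'b'
Number of a's = 4
Number of b's = 5
4 != 5 -> Reject

0


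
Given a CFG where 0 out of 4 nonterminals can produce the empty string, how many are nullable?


Nonterminals: {S, A, B, C}
A nonterminal is nullable if it can derive epsilon
Counting nullable nonterminals: 0
Total nullable = 0

0


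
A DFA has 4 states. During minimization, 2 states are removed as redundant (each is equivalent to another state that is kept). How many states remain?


Original DFA: 4 states
Redundant states removed: 2
Minimized states = original - removed
= 4 - 2
= 2

2


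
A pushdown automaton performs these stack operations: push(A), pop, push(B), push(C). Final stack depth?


Tracing stack operations:
  push(A) -> stack = [A], depth=1
  pop -> removed A, stack = [], depth=0
  push(B) -> stack = [B], depth=1
  push(C) -> stack = [B,C], depth=2
Final depth = 2

2


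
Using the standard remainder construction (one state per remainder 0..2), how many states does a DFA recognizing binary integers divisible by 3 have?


Divisibility by 3 is tracked via the remainder mod 3: 0, 1, ..., 2
The construction assigns one state to each remainder
Number of remainders = 3

3


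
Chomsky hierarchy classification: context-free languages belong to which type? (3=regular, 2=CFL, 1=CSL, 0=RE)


Chomsky hierarchy levels:
  Type 3: Regular (DFA/NFA/regex)
  Type 2: Context-free (PDA)
  Type 1: Context-sensitive
  Type 0: Recursively enumerable (TM)
'context-free' corresponds to Type 2

2


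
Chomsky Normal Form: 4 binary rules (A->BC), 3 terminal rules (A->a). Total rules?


CNF allows two rule forms:
  A -> BC (binary): 4 rules
  A -> a (terminal): 3 rules
Total = 4 + 3 = 7

7


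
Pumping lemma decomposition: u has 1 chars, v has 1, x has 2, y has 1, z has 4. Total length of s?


|s| = |u| + |v| + |x| + |y| + |z|
= 1 + 1 + 2 + 1 + 4
= 2 + 2 + 5
= 4 + 5
= 9

9


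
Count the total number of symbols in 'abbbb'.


String: 'abbbb'
Counting characters:
  'a' appears 1 time(s)
  'b' appears 4 time(s)
Total length = 1 + 4 = 5

5


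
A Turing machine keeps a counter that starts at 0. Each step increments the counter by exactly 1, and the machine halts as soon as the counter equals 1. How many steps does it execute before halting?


Counter starts at 0. Counting sequence:
  Step 1: counter = 1
Counter reached 1 -> halt
Total steps = 1

1


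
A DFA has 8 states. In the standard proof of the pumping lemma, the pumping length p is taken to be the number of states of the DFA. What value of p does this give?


Pumping lemma for regular languages (standard proof):
Take p = |Q|, the number of DFA states.
Any string of length >= |Q| passes through |Q|+1 states while reading its first |Q| symbols,
so by pigeonhole some state repeats, giving the loop that can be pumped.
Here |Q| = 8
Therefore the proof uses p = 8

8


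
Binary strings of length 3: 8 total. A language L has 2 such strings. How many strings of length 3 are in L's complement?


Alphabet: {0,1}
String length: 3
Total strings of length 3 = 2^3 = 8
Strings in L = 2
Complement = total - |L|
= 8 - 2
= 6

6


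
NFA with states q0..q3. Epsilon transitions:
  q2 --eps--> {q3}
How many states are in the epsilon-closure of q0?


Starting from q0
Initialize closure = {q0}
q0 has no outgoing epsilon transitions -> nothing to add
Final closure: {q0}
Size = 1

1


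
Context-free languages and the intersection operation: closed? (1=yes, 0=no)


CFL closure properties:
  Closed under: union, concatenation, Kleene star
  NOT closed under: intersection, complement
Operation 'intersection' is in not-closed list -> No (not closed)

0


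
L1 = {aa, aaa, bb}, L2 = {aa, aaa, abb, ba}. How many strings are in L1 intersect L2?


L1 = {aa, aaa, bb}
L2 = {aa, aaa, abb, ba}
Checking each string in L1 against L2:
  'aa': in L2? Yes
  'aaa': in L2? Yes
  'bb': in L2? No
Intersection = {aa, aaa}
|L1 ∩ L2| = 2

2


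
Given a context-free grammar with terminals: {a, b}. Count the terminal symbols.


Terminal symbols: a, b
Counting each: a (#1), b (#2)
Total = 2

2


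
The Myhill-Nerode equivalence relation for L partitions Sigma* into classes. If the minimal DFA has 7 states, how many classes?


Myhill-Nerode theorem:
Number of equivalence classes = number of states in minimal DFA
Minimal DFA states = 7
Therefore equivalence classes = 7

7


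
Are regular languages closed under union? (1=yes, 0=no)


Regular languages are closed under:
- Union (DFA product construction)
- Intersection (DFA product construction)
- Complement (swap accept/reject states)
- Concatenation (NFA construction)
- Kleene star (NFA construction)
union is in this list
Therefore: closed

1


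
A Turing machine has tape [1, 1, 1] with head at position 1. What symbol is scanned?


Tape: [1, 1, 1]
Positions: 0 1 2
Values:    1 1 1
Head at position 1
tape[1] = 1

1


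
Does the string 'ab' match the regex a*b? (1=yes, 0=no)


Pattern: a*b
String: 'ab'
Pattern requires: zero or more 'a's followed by exactly one 'b'
Found 1 leading 'a's
Remaining: 'b'
Remaining is exactly 'b' -> match
Result: 1

1


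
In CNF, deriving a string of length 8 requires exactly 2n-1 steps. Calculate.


Chomsky Normal Form derivation:
String length n = 8
Each step either:
  - Splits a nonterminal into two (n-1 such steps)
  - Converts a nonterminal to terminal (n such steps)
Total = (n-1) + n = 2n - 1
= 2(8) - 1
= 16 - 1
= 15

15


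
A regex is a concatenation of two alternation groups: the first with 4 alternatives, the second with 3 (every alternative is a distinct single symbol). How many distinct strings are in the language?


First group: 4 alternatives
Second group: 3 alternatives
Concatenation: each choice from group 1 pairs with each from group 2
Total = 4 x 3 = 12

12


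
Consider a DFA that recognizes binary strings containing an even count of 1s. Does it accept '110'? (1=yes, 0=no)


DFA has 2 states: q_even (start, accept=yes) and q_odd
Processing string '110' character by character:
  Position 0: read '1', 1-count=1 -> q_odd
  Position 1: read '1', 1-count=2 -> q_even
  Position 2: read '0', 1-count=2 -> q_even (no change)
Final state: q_even, total 1s = 2 (even); the DFA requires an even count -> accept

1


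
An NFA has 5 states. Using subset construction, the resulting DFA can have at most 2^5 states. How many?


NFA has 5 states
Subset construction: each DFA state = subset of NFA states
Maximum subsets = 2^5
2^5 = 32

32


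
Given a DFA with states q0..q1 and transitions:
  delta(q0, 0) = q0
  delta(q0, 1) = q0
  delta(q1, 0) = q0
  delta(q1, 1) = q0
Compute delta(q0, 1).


Looking up transition function:
delta(q0, 1) in the table
Row: q0, Column: 1
Result: q0

q0


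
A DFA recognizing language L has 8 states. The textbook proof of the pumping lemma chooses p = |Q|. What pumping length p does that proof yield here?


Pumping lemma for regular languages (standard proof):
Take p = |Q|, the number of DFA states.
Any string of length >= |Q| passes through |Q|+1 states while reading its first |Q| symbols,
so by pigeonhole some state repeats, giving the loop that can be pumped.
Here |Q| = 8
Therefore the proof uses p = 8

8


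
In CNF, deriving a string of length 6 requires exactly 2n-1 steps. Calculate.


Chomsky Normal Form derivation:
String length n = 6
Each step either:
  - Splits a nonterminal into two (n-1 such steps)
  - Converts a nonterminal to terminal (n such steps)
Total = (n-1) + n = 2n - 1
= 2(6) - 1
= 12 - 1
= 11

11


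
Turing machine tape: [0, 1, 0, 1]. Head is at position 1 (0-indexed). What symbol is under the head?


Tape: [0, 1, 0, 1]
Positions: 0 1 2 3
Values:    0 1 0 1
Head at position 1
tape[1] = 1

1


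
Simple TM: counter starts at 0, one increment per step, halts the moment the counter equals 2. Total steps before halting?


Counter starts at 0. Counting sequence:
  Step 1: counter = 1
  Step 2: counter = 2
Counter reached 2 -> halt
Total steps = 2

2


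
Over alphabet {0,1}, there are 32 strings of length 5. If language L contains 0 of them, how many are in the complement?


Alphabet: {0,1}
String length: 5
Total strings of length 5 = 2^5 = 32
Strings in L = 0
Complement = total - |L|
= 32 - 0
= 32

32


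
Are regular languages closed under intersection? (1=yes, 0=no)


Regular languages are closed under:
- Union (DFA product construction)
- Intersection (DFA product construction)
- Complement (swap accept/reject states)
- Concatenation (NFA construction)
- Kleene star (NFA construction)
intersection is in this list
Therefore: closed

1


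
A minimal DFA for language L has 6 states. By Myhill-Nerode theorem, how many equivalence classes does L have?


Myhill-Nerode theorem:
Number of equivalence classes = number of states in minimal DFA
Minimal DFA states = 6
Therefore equivalence classes = 6

6


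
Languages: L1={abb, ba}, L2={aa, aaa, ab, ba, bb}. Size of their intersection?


L1 = {abb, ba}
L2 = {aa, aaa, ab, ba, bb}
Checking each string in L1 against L2:
  'abb': in L2? No
  'ba': in L2? Yes
Intersection = {ba}
|L1 ∩ L2| = 1

1


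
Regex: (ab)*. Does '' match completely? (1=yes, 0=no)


Pattern: (ab)*
String: ''
Pattern requires: zero or more repetitions of 'ab'
Pairs: []
All pairs are 'ab'? Yes
Result: 1

1


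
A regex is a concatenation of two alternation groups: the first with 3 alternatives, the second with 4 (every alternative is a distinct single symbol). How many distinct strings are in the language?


First group: 3 alternatives
Second group: 4 alternatives
Concatenation: each choice from group 1 pairs with each from group 2
Total = 3 x 4 = 12

12


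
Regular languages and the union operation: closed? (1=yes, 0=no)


Regular languages are closed under all standard operations:
- Union: Yes (product construction)
- Intersection: Yes (product construction)
- Complement: Yes (swap accept/reject)
- Concatenation: Yes (NFA construction)
Operation: union -> Closed

1


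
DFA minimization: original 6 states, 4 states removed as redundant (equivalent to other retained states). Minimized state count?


Original DFA: 6 states
Redundant states removed: 4
Minimized states = original - removed
= 6 - 4
= 2

2


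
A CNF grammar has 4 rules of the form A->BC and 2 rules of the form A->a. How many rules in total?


CNF allows two rule forms:
  A -> BC (binary): 4 rules
  A -> a (terminal): 2 rules
Total = 4 + 2 = 6

6


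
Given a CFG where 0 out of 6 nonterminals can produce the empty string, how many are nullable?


Nonterminals: {S, A, B, C, D, E}
A nonterminal is nullable if it can derive epsilon
Counting nullable nonterminals: 0
Total nullable = 0

0


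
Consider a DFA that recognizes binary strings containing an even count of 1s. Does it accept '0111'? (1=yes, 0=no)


DFA has 2 states: q_even (start, accept=yes) and q_odd
Processing string '0111' character by character:
  Position 0: read '0', 1-count=0 -> q_even (no change)
  Position 1: read '1', 1-count=1 -> q_odd
  Position 2: read '1', 1-count=2 -> q_even
  Position 3: read '1', 1-count=3 -> q_odd
Final state: q_odd, total 1s = 3 (odd); the DFA requires an even count -> reject

0


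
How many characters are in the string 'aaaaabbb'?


String: 'aaaaabbb'
Counting characters:
  'a' appears 5 time(s)
  'b' appears 3 time(s)
Total length = 5 + 3 = 8

8


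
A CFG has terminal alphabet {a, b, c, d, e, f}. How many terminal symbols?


Terminal symbols: a, b, c, d, e, f
Counting each: a (#1), b (#2), c (#3), d (#4), e (#5), f (#6)
Total = 6

6


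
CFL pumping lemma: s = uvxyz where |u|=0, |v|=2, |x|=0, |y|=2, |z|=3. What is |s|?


|s| = |u| + |v| + |x| + |y| + |z|
= 0 + 2 + 0 + 2 + 3
= 2 + 0 + 5
= 2 + 5
= 7

7


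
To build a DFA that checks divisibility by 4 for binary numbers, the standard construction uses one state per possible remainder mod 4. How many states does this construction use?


Divisibility by 4 is tracked via the remainder mod 4: 0, 1, ..., 3
The construction assigns one state to each remainder
Number of remainders = 4

4


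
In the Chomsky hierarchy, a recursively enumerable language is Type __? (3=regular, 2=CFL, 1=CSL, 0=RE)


Chomsky hierarchy levels:
  Type 3: Regular (DFA/NFA/regex)
  Type 2: Context-free (PDA)
  Type 1: Context-sensitive
  Type 0: Recursively enumerable (TM)
'recursively enumerable' corresponds to Type 0

0


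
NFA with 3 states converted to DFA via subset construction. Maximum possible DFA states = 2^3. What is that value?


NFA has 3 states
Subset construction: each DFA state = subset of NFA states
Maximum subsets = 2^3
2^3 = 8

8


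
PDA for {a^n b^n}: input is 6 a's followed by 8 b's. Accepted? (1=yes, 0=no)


Language requires equal numbers of a's and b's
PDA pushes for each 'a', pops for each 'b'
Number of a's = 6
Number of b's = 8
6 != 8 -> Reject

0


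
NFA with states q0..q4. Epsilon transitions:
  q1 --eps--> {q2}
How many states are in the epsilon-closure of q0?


Starting from q0
Initialize closure = {q0}
q0 has no outgoing epsilon transitions -> nothing to add
Final closure: {q0}
Size = 1

1


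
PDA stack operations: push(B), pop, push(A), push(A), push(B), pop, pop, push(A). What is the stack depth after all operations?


Tracing stack operations:
  push(B) -> stack = [B], depth=1
  pop -> removed B, stack = [], depth=0
  push(A) -> stack = [A], depth=1
  push(A) -> stack = [A,A], depth=2
  push(B) -> stack = [A,A,B], depth=3
  pop -> removed B, stack = [A,A], depth=2
  pop -> removed A, stack = [A], depth=1
  push(A) -> stack = [A,A], depth=2
Final depth = 2

2


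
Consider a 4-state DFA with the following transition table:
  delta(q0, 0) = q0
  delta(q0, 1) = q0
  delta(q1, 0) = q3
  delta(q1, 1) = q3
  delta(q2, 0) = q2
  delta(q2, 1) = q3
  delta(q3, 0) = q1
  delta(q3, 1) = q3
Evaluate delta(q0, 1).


Looking up transition function:
delta(q0, 1) in the table
Row: q0, Column: 1
Result: q0

q0


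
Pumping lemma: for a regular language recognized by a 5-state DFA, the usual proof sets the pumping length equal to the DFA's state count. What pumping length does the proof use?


Pumping lemma for regular languages (standard proof):
Take p = |Q|, the number of DFA states.
Any string of length >= |Q| passes through |Q|+1 states while reading its first |Q| symbols,
so by pigeonhole some state repeats, giving the loop that can be pumped.
Here |Q| = 5
Therefore the proof uses p = 5

5


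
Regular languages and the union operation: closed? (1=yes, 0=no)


Regular languages are closed under all standard operations:
- Union: Yes (product construction)
- Intersection: Yes (product construction)
- Complement: Yes (swap accept/reject)
- Concatenation: Yes (NFA construction)
Operation: union -> Closed

1


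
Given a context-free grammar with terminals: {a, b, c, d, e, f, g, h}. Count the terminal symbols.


Terminal symbols: a, b, c, d, e, f, g, h
Counting each: a (#1), b (#2), c (#3), d (#4), e (#5), f (#6), g (#7), h (#8)
Total = 8

8


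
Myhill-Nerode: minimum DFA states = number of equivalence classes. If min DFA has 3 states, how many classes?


Myhill-Nerode theorem:
Number of equivalence classes = number of states in minimal DFA
Minimal DFA states = 3
Therefore equivalence classes = 3

3


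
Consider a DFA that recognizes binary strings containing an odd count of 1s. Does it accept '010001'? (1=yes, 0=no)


DFA has 2 states: q_even (start, accept=no) and q_odd
Processing string '010001' character by character:
  Position 0: read '0', 1-count=0 -> q_even (no change)
  Position 1: read '1', 1-count=1 -> q_odd
  Position 2: read '0', 1-count=1 -> q_odd (no change)
  Position 3: read '0', 1-count=1 -> q_odd (no change)
  Position 4: read '0', 1-count=1 -> q_odd (no change)
  Position 5: read '1', 1-count=2 -> q_even
Final state: q_even, total 1s = 2 (even); the DFA requires an odd count -> reject

0


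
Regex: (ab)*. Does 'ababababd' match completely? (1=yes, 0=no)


Pattern: (ab)*
String: 'ababababd'
Pattern requires: zero or more repetitions of 'ab'
Length 9 is odd -> cannot be (ab)* -> no match
Result: 0

0


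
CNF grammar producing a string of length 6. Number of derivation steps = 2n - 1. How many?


Chomsky Normal Form derivation:
String length n = 6
Each step either:
  - Splits a nonterminal into two (n-1 such steps)
  - Converts a nonterminal to terminal (n such steps)
Total = (n-1) + n = 2n - 1
= 2(6) - 1
= 12 - 1
= 11

11


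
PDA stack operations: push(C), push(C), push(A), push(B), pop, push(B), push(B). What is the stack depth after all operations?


Tracing stack operations:
  push(C) -> stack = [C], depth=1
  push(C) -> stack = [C,C], depth=2
  push(A) -> stack = [C,C,A], depth=3
  push(B) -> stack = [C,C,A,B], depth=4
  pop -> removed B, stack = [C,C,A], depth=3
  push(B) -> stack = [C,C,A,B], depth=4
  push(B) -> stack = [C,C,A,B,B], depth=5
Final depth = 5

5


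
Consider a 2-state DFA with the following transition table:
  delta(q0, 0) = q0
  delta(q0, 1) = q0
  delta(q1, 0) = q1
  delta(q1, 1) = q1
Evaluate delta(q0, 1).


Looking up transition function:
delta(q0, 1) in the table
Row: q0, Column: 1
Result: q0

q0


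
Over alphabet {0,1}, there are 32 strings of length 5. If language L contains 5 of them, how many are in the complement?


Alphabet: {0,1}
String length: 5
Total strings of length 5 = 2^5 = 32
Strings in L = 5
Complement = total - |L|
= 32 - 5
= 27

27


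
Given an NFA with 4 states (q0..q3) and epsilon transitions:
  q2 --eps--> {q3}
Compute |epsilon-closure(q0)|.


Starting from q0
Initialize closure = {q0}
q0 has no outgoing epsilon transitions -> nothing to add
Final closure: {q0}
Size = 1

1


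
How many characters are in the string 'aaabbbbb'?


String: 'aaabbbbb'
Counting characters:
  'a' appears 3 time(s)
  'b' appears 5 time(s)
Total length = 3 + 5 = 8

8


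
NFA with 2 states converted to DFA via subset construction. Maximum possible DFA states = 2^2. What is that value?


NFA has 2 states
Subset construction: each DFA state = subset of NFA states
Maximum subsets = 2^2
2^2 = 4

4


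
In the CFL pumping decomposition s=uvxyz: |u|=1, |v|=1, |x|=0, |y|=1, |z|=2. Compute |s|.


|s| = |u| + |v| + |x| + |y| + |z|
= 1 + 1 + 0 + 1 + 2
= 2 + 0 + 3
= 2 + 3
= 5

5


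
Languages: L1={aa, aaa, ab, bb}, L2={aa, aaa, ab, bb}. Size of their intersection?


L1 = {aa, aaa, ab, bb}
L2 = {aa, aaa, ab, bb}
Checking each string in L1 against L2:
  'aa': in L2? Yes
  'aaa': in L2? Yes
  'ab': in L2? Yes
  'bb': in L2? Yes
Intersection = {aa, aaa, ab, bb}
|L1 ∩ L2| = 4

4


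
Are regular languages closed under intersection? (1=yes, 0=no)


Regular languages are closed under:
- Union (DFA product construction)
- Intersection (DFA product construction)
- Complement (swap accept/reject states)
- Concatenation (NFA construction)
- Kleene star (NFA construction)
intersection is in this list
Therefore: closed

1


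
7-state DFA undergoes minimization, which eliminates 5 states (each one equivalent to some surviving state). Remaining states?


Original DFA: 7 states
Redundant states removed: 5
Minimized states = original - removed
= 7 - 5
= 2

2


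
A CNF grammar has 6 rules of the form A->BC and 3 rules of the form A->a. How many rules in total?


CNF allows two rule forms:
  A -> BC (binary): 6 rules
  A -> a (terminal): 3 rules
Total = 6 + 3 = 9

9


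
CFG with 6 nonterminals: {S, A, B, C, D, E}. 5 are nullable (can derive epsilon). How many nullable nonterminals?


Nonterminals: {S, A, B, C, D, E}
A nonterminal is nullable if it can derive epsilon
Counting nullable nonterminals: 5
Total nullable = 5

5


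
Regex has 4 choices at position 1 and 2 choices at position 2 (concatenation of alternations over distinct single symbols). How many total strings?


First group: 4 alternatives
Second group: 2 alternatives
Concatenation: each choice from group 1 pairs with each from group 2
Total = 4 x 2 = 8

8


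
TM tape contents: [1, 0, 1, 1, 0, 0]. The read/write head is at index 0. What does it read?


Tape: [1, 0, 1, 1, 0, 0]
Positions: 0 1 2 3 4 5
Values:    1 0 1 1 0 0
Head at position 0
tape[0] = 1

1


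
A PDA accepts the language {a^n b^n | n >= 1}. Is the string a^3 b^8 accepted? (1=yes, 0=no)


Language requires equal numbers of a's and b's
PDA pushes for each 'a', pops for each 'b'
Number of a's = 3
Number of b's = 8
3 != 8 -> Reject

0


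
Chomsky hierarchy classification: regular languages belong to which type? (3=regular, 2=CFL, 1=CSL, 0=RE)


Chomsky hierarchy levels:
  Type 3: Regular (DFA/NFA/regex)
  Type 2: Context-free (PDA)
  Type 1: Context-sensitive
  Type 0: Recursively enumerable (TM)
'regular' corresponds to Type 3

3


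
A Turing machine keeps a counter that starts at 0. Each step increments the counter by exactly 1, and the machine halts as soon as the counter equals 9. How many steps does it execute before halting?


Counter starts at 0. Counting sequence:
  Step 1: counter = 1
  Step 2: counter = 2
  Step 3: counter = 3
  Step 4: counter = 4
  Step 5: counter = 5
  Step 6: counter = 6
  ...
  Step 9: counter = 9
Counter reached 9 -> halt
Total steps = 9

9


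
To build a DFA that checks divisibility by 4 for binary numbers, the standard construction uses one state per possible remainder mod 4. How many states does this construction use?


Divisibility by 4 is tracked via the remainder mod 4: 0, 1, ..., 3
The construction assigns one state to each remainder
Number of remainders = 4

4


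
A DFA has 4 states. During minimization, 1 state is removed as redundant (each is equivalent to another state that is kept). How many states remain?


Original DFA: 4 states
Redundant states removed: 1
Minimized states = original - removed
= 4 - 1
= 3

3


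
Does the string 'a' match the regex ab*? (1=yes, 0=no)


Pattern: ab*
String: 'a'
Pattern requires: exactly one 'a' followed by zero or more 'b's
First char is 'a' -> OK
Rest '': all b's? Yes
Result: 1

1


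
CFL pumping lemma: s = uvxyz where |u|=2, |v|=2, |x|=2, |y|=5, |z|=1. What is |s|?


|s| = |u| + |v| + |x| + |y| + |z|
= 2 + 2 + 2 + 5 + 1
= 4 + 2 + 6
= 6 + 6
= 12

12


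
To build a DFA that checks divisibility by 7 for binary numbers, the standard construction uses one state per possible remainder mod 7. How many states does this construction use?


Divisibility by 7 is tracked via the remainder mod 7: 0, 1, ..., 6
The construction assigns one state to each remainder
Number of remainders = 7

7


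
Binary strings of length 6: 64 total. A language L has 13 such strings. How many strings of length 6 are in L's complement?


Alphabet: {0,1}
String length: 6
Total strings of length 6 = 2^6 = 64
Strings in L = 13
Complement = total - |L|
= 64 - 13
= 51

51


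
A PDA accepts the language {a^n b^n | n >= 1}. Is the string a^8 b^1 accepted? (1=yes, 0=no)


Language requires equal numbers of a's and b's
PDA pushes for each 'a', pops for each 'b'
Number of a's = 8
Number of b's = 1
8 != 1 -> Reject

0


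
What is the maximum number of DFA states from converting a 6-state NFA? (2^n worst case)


NFA has 6 states
Subset construction: each DFA state = subset of NFA states
Maximum subsets = 2^6
2^6 = 64

64


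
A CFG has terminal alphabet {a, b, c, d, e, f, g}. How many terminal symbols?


Terminal symbols: a, b, c, d, e, f, g
Counting each: a (#1), b (#2), c (#3), d (#4), e (#5), f (#6), g (#7)
Total = 7

7


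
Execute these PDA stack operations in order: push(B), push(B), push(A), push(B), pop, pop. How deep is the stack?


Tracing stack operations:
  push(B) -> stack = [B], depth=1
  push(B) -> stack = [B,B], depth=2
  push(A) -> stack = [B,B,A], depth=3
  push(B) -> stack = [B,B,A,B], depth=4
  pop -> removed B, stack = [B,B,A], depth=3
  pop -> removed A, stack = [B,B], depth=2
Final depth = 2

2


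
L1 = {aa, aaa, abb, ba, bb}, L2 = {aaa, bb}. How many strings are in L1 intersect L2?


L1 = {aa, aaa, abb, ba, bb}
L2 = {aaa, bb}
Checking each string in L1 against L2:
  'aa': in L2? No
  'aaa': in L2? Yes
  'abb': in L2? No
  'ba': in L2? No
  'bb': in L2? Yes
Intersection = {aaa, bb}
|L1 ∩ L2| = 2

2


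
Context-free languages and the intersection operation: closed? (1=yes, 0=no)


CFL closure properties:
  Closed under: union, concatenation, Kleene star
  NOT closed under: intersection, complement
Operation 'intersection' is in not-closed list -> No (not closed)

0


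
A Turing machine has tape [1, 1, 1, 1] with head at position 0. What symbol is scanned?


Tape: [1, 1, 1, 1]
Positions: 0 1 2 3
Values:    1 1 1 1
Head at position 0
tape[0] = 1

1


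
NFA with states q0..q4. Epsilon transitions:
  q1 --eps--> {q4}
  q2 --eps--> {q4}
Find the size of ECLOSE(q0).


Starting from q0
Initialize closure = {q0}
q0 has no outgoing epsilon transitions -> nothing to add
Final closure: {q0}
Size = 1

1


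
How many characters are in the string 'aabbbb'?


String: 'aabbbb'
Counting characters:
  'a' appears 2 time(s)
  'b' appears 4 time(s)
Total length = 2 + 4 = 6

6


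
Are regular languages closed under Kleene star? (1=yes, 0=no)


Regular languages are closed under:
- Union (DFA product construction)
- Intersection (DFA product construction)
- Complement (swap accept/reject states)
- Concatenation (NFA construction)
- Kleene star (NFA construction)
Kleene star is in this list
Therefore: closed

1


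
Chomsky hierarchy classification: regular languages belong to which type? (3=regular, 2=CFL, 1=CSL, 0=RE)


Chomsky hierarchy levels:
  Type 3: Regular (DFA/NFA/regex)
  Type 2: Context-free (PDA)
  Type 1: Context-sensitive
  Type 0: Recursively enumerable (TM)
'regular' corresponds to Type 3

3


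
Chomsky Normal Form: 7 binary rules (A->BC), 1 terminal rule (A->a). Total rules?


CNF allows two rule forms:
  A -> BC (binary): 7 rules
  A -> a (terminal): 1 rule
Total = 7 + 1 = 8

8


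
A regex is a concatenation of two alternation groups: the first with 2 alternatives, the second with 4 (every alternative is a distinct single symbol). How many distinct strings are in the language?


First group: 2 alternatives
Second group: 4 alternatives
Concatenation: each choice from group 1 pairs with each from group 2
Total = 2 x 4 = 8

8


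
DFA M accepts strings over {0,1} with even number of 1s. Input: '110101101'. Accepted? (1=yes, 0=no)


DFA has 2 states: q_even (start, accept=yes) and q_odd
Processing string '110101101' character by character:
  Position 0: read '1', 1-count=1 -> q_odd
  Position 1: read '1', 1-count=2 -> q_even
  Position 2: read '0', 1-count=2 -> q_even (no change)
  Position 3: read '1', 1-count=3 -> q_odd
  Position 4: read '0', 1-count=3 -> q_odd (no change)
  Position 5: read '1', 1-count=4 -> q_even
  Position 6: read '1', 1-count=5 -> q_odd
  Position 7: read '0', 1-count=5 -> q_odd (no change)
  Position 8: read '1', 1-count=6 -> q_even
Final state: q_even, total 1s = 6 (even); the DFA requires an even count -> accept

1


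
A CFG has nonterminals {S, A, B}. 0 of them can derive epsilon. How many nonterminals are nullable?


Nonterminals: {S, A, B}
A nonterminal is nullable if it can derive epsilon
Counting nullable nonterminals: 0
Total nullable = 0

0


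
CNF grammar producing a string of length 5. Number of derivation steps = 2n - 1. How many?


Chomsky Normal Form derivation:
String length n = 5
Each step either:
  - Splits a nonterminal into two (n-1 such steps)
  - Converts a nonterminal to terminal (n such steps)
Total = (n-1) + n = 2n - 1
= 2(5) - 1
= 10 - 1
= 9

9


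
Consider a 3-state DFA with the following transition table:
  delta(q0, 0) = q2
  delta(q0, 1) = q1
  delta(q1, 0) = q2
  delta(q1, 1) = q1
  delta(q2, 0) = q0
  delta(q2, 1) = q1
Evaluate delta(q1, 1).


Looking up transition function:
delta(q1, 1) in the table
Row: q1, Column: 1
Result: q1

q1


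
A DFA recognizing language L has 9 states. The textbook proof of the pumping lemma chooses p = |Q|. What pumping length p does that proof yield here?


Pumping lemma for regular languages (standard proof):
Take p = |Q|, the number of DFA states.
Any string of length >= |Q| passes through |Q|+1 states while reading its first |Q| symbols,
so by pigeonhole some state repeats, giving the loop that can be pumped.
Here |Q| = 9
Therefore the proof uses p = 9

9


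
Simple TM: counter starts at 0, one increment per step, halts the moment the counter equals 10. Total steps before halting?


Counter starts at 0. Counting sequence:
  Step 1: counter = 1
  Step 2: counter = 2
  Step 3: counter = 3
  Step 4: counter = 4
  Step 5: counter = 5
  Step 6: counter = 6
  ...
  Step 10: counter = 10
Counter reached 10 -> halt
Total steps = 10

10


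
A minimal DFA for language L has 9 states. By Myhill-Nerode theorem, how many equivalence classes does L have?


Myhill-Nerode theorem:
Number of equivalence classes = number of states in minimal DFA
Minimal DFA states = 9
Therefore equivalence classes = 9

9


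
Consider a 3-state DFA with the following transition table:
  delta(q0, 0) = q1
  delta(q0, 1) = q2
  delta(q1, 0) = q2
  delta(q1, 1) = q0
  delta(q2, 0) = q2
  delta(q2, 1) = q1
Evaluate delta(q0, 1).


Looking up transition function:
delta(q0, 1) in the table
Row: q0, Column: 1
Result: q2

q2


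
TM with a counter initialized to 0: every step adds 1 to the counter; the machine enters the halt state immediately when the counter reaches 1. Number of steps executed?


Counter starts at 0. Counting sequence:
  Step 1: counter = 1
Counter reached 1 -> halt
Total steps = 1

1


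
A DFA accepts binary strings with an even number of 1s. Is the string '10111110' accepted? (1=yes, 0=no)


DFA has 2 states: q_even (start, accept=yes) and q_odd
Processing string '10111110' character by character:
  Position 0: read '1', 1-count=1 -> q_odd
  Position 1: read '0', 1-count=1 -> q_odd (no change)
  Position 2: read '1', 1-count=2 -> q_even
  Position 3: read '1', 1-count=3 -> q_odd
  Position 4: read '1', 1-count=4 -> q_even
  Position 5: read '1', 1-count=5 -> q_odd
  Position 6: read '1', 1-count=6 -> q_even
  Position 7: read '0', 1-count=6 -> q_even (no change)
Final state: q_even, total 1s = 6 (even); the DFA requires an even count -> accept

1


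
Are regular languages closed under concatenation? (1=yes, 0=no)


Regular languages are closed under all standard operations:
- Union: Yes (product construction)
- Intersection: Yes (product construction)
- Complement: Yes (swap accept/reject)
- Concatenation: Yes (NFA construction)
Operation: concatenation -> Closed

1


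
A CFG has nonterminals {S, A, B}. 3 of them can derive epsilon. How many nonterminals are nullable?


Nonterminals: {S, A, B}
A nonterminal is nullable if it can derive epsilon
Counting nullable nonterminals: 3
Total nullable = 3

3


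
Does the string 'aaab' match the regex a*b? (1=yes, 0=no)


Pattern: a*b
String: 'aaab'
Pattern requires: zero or more 'a's followed by exactly one 'b'
Found 3 leading 'a's
Remaining: 'b'
Remaining is exactly 'b' -> match
Result: 1

1


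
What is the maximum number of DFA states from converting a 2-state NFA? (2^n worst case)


NFA has 2 states
Subset construction: each DFA state = subset of NFA states
Maximum subsets = 2^2
2^2 = 4

4


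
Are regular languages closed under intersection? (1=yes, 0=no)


Regular languages are closed under:
- Union (DFA product construction)
- Intersection (DFA product construction)
- Complement (swap accept/reject states)
- Concatenation (NFA construction)
- Kleene star (NFA construction)
intersection is in this list
Therefore: closed

1


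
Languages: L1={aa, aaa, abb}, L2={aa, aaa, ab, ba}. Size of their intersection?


L1 = {aa, aaa, abb}
L2 = {aa, aaa, ab, ba}
Checking each string in L1 against L2:
  'aa': in L2? Yes
  'aaa': in L2? Yes
  'abb': in L2? No
Intersection = {aa, aaa}
|L1 ∩ L2| = 2

2


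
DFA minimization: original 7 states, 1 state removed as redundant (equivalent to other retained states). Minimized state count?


Original DFA: 7 states
Redundant states removed: 1
Minimized states = original - removed
= 7 - 1
= 6

6


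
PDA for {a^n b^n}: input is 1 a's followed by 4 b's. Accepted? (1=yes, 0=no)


Language requires equal numbers of a's and b's
PDA pushes for each 'a', pops for each 'b'
Number of a's = 1
Number of b's = 4
1 != 4 -> Reject

0


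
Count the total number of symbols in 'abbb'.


String: 'abbb'
Counting characters:
  'a' appears 1 time(s)
  'b' appears 3 time(s)
Total length = 1 + 3 = 4

4


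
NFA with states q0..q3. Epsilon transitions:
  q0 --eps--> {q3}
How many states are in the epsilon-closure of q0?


Starting from q0
Initialize closure = {q0}
Follow epsilon from q0 -> add q3
Final closure: {q0, q3}
Size = 2

2


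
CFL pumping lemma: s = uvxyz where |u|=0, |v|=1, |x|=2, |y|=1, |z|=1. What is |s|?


|s| = |u| + |v| + |x| + |y| + |z|
= 0 + 1 + 2 + 1 + 1
= 1 + 2 + 2
= 3 + 2
= 5

5


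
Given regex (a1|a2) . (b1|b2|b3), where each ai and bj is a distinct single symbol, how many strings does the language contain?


First group: 2 alternatives
Second group: 3 alternatives
Concatenation: each choice from group 1 pairs with each from group 2
Total = 2 x 3 = 6

6


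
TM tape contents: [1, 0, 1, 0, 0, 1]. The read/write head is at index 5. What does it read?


Tape: [1, 0, 1, 0, 0, 1]
Positions: 0 1 2 3 4 5
Values:    1 0 1 0 0 1
Head at position 5
tape[5] = 1

1


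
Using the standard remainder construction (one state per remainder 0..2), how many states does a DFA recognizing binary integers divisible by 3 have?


Divisibility by 3 is tracked via the remainder mod 3: 0, 1, ..., 2
The construction assigns one state to each remainder
Number of remainders = 3

3


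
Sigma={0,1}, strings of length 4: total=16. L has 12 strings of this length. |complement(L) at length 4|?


Alphabet: {0,1}
String length: 4
Total strings of length 4 = 2^4 = 16
Strings in L = 12
Complement = total - |L|
= 16 - 12
= 4

4


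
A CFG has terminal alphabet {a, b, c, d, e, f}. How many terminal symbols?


Terminal symbols: a, b, c, d, e, f
Counting each: a (#1), b (#2), c (#3), d (#4), e (#5), f (#6)
Total = 6

6


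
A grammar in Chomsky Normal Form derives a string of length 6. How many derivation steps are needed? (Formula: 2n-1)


Chomsky Normal Form derivation:
String length n = 6
Each step either:
  - Splits a nonterminal into two (n-1 such steps)
  - Converts a nonterminal to terminal (n such steps)
Total = (n-1) + n = 2n - 1
= 2(6) - 1
= 12 - 1
= 11

11


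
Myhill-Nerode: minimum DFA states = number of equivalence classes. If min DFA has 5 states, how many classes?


Myhill-Nerode theorem:
Number of equivalence classes = number of states in minimal DFA
Minimal DFA states = 5
Therefore equivalence classes = 5

5


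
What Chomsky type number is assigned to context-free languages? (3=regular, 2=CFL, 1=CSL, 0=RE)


Chomsky hierarchy levels:
  Type 3: Regular (DFA/NFA/regex)
  Type 2: Context-free (PDA)
  Type 1: Context-sensitive
  Type 0: Recursively enumerable (TM)
'context-free' corresponds to Type 2

2


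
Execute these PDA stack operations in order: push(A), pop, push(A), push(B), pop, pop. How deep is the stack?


Tracing stack operations:
  push(A) -> stack = [A], depth=1
  pop -> removed A, stack = [], depth=0
  push(A) -> stack = [A], depth=1
  push(B) -> stack = [A,B], depth=2
  pop -> removed B, stack = [A], depth=1
  pop -> removed A, stack = [], depth=0
Final depth = 0

0


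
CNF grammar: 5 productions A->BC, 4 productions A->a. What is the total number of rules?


CNF allows two rule forms:
  A -> BC (binary): 5 rules
  A -> a (terminal): 4 rules
Total = 5 + 4 = 9

9


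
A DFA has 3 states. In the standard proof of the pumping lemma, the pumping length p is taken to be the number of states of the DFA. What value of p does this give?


Pumping lemma for regular languages (standard proof):
Take p = |Q|, the number of DFA states.
Any string of length >= |Q| passes through |Q|+1 states while reading its first |Q| symbols,
so by pigeonhole some state repeats, giving the loop that can be pumped.
Here |Q| = 3
Therefore the proof uses p = 3

3
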